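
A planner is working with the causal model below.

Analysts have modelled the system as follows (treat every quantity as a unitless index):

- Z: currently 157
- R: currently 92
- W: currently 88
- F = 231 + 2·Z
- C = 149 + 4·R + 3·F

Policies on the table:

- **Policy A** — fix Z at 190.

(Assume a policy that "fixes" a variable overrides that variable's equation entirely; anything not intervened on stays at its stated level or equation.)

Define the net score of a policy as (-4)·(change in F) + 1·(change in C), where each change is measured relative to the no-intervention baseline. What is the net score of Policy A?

-66

Baseline:
  Z = 157
  R = 92
  F = 231 + 2·157 = 545
  C = 149 + 4·92 + 3·545 = 2152
Policy A (Z := 190):
  Z = 190
  R = 92
  F = 231 + 2·190 = 611
  C = 149 + 4·92 + 3·611 = 2350
ΔF = 611 − 545 = 66; ΔC = 2350 − 2152 = 198
Score = (-4)·66 + 1·198 = -66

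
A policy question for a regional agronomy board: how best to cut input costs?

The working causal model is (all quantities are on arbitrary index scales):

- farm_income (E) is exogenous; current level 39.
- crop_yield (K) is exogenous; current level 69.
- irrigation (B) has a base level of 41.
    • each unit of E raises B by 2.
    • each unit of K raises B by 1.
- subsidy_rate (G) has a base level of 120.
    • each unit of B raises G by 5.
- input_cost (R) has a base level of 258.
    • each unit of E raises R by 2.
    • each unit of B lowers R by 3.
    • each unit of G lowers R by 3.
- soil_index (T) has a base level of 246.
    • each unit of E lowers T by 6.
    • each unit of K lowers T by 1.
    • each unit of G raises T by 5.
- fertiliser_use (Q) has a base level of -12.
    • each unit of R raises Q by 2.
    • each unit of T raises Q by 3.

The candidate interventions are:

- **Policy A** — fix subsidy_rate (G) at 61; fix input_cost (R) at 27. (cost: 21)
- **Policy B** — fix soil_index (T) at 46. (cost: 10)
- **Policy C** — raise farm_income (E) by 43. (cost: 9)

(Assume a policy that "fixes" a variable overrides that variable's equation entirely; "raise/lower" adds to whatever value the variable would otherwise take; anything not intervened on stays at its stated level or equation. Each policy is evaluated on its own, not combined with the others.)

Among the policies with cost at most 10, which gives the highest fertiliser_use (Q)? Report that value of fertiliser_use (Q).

Policy B (T := 46):
  E = 39
  K = 69
  B = 41 + 2·39 + 69 = 188
  G = 120 + 5·188 = 1060
  R = 258 + 2·39 − 3·188 − 3·1060 = -3408
  T = 46
  Q = -12 + 2·(-3408) + 3·46 = -6690
Policy C (E + 43):
  E = 39 + 43 = 82
  K = 69
  B = 41 + 2·82 + 69 = 274
  G = 120 + 5·274 = 1490
  R = 258 + 2·82 − 3·274 − 3·1490 = -4870
  T = 246 − 6·82 − 69 + 5·1490 = 7135
  Q = -12 + 2·(-4870) + 3·7135 = 11653
Comparing — Policy B: Q=-6690, Policy C: Q=11653. Highest is 11653 (Policy C).

11653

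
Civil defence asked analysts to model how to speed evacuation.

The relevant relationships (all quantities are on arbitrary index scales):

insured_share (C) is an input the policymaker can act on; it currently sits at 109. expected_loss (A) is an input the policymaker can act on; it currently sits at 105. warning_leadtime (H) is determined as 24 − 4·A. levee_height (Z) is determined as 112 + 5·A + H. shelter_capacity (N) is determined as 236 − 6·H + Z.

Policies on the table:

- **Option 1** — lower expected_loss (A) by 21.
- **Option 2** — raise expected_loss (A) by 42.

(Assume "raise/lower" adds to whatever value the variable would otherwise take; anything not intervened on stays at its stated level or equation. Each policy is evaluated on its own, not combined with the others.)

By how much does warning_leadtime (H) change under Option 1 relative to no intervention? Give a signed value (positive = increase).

84

Baseline:
  A = 105
  H = 24 − 4·105 = -396
Option 1 (A − 21):
  A = 105 − 21 = 84
  H = 24 − 4·84 = -312
Change in H: -312 − (-396) = 84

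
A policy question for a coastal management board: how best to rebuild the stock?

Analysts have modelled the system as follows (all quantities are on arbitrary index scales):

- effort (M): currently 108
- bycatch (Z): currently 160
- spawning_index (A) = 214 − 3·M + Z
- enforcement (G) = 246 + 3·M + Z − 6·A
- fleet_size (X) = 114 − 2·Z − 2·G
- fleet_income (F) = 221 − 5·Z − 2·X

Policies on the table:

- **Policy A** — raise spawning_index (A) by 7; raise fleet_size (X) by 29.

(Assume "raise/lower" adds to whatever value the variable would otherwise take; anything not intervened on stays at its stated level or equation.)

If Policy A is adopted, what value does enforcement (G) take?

388

Policy A (A + 7, X + 29):
  M = 108
  Z = 160
  A = 214 − 3·108 + 160 (+7 from intervention) = 57
  G = 246 + 3·108 + 160 − 6·57 = 388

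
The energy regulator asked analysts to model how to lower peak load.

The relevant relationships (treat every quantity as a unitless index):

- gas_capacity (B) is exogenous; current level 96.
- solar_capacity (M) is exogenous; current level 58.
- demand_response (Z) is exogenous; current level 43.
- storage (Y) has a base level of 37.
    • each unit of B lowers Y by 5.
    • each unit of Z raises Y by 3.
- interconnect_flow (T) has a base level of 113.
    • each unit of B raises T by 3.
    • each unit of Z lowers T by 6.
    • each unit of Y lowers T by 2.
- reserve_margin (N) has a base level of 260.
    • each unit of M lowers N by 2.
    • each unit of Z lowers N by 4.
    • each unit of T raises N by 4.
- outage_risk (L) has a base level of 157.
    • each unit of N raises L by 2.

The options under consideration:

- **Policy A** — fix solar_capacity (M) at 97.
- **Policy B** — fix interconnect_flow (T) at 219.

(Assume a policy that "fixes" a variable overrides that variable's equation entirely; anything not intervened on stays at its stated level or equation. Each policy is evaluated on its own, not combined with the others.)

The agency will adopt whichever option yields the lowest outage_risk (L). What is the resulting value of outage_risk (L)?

Policy A (M := 97):
  B = 96
  M = 97
  Z = 43
  Y = 37 − 5·96 + 3·43 = -314
  T = 113 + 3·96 − 6·43 − 2·(-314) = 771
  N = 260 − 2·97 − 4·43 + 4·771 = 2978
  L = 157 + 2·2978 = 6113
Policy B (T := 219):
  B = 96
  M = 58
  Z = 43
  Y = 37 − 5·96 + 3·43 = -314
  T = 219
  N = 260 − 2·58 − 4·43 + 4·219 = 848
  L = 157 + 2·848 = 1853
Comparing — Policy A: L=6113, Policy B: L=1853. Lowest is 1853 (Policy B).

1853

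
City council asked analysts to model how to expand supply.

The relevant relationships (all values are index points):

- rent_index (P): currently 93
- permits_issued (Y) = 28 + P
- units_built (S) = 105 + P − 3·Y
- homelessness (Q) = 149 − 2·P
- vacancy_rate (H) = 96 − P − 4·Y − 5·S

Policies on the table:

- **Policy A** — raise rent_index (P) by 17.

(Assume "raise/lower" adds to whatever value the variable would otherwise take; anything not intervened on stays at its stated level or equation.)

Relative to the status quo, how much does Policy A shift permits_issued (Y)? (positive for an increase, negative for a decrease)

17

Baseline:
  P = 93
  Y = 28 + 93 = 121
Policy A (P + 17):
  P = 93 + 17 = 110
  Y = 28 + 110 = 138
Change in Y: 138 − 121 = 17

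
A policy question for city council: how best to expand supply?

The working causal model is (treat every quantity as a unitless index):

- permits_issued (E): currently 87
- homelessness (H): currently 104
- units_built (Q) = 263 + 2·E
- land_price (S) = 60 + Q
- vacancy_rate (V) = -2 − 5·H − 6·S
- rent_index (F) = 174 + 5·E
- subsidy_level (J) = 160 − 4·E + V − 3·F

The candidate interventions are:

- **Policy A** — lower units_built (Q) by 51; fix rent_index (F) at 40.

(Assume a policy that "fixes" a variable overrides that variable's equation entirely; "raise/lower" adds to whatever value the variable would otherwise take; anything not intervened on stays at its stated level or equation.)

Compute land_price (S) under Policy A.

446

Policy A (Q − 51, F := 40):
  E = 87
  Q = 263 + 2·87 (−51 from intervention) = 386
  S = 60 + 386 = 446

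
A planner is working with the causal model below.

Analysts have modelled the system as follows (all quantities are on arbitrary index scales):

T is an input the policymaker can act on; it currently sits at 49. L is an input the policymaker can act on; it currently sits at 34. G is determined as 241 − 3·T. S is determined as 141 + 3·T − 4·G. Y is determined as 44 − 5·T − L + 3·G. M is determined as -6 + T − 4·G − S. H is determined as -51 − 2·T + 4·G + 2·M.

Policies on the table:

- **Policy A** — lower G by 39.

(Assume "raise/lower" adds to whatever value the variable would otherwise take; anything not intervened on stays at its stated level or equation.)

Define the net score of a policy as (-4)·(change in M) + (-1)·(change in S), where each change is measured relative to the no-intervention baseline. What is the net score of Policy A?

-156

Baseline:
  T = 49
  G = 241 − 3·49 = 94
  S = 141 + 3·49 − 4·94 = -88
  M = -6 + 49 − 4·94 − (-88) = -245
Policy A (G − 39):
  T = 49
  G = 241 − 3·49 (−39 from intervention) = 55
  S = 141 + 3·49 − 4·55 = 68
  M = -6 + 49 − 4·55 − 68 = -245
ΔM = -245 − (-245) = 0; ΔS = 68 − (-88) = 156
Score = (-4)·0 + (-1)·156 = -156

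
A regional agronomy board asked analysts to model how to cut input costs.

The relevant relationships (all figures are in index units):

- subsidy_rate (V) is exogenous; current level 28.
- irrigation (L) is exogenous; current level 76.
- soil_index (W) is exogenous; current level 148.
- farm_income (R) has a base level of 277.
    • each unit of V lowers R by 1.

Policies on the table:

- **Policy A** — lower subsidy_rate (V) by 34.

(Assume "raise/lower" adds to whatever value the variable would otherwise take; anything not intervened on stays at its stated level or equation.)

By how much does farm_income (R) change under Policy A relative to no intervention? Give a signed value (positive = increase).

34

Baseline:
  V = 28
  R = 277 − 28 = 249
Policy A (V − 34):
  V = 28 − 34 = -6
  R = 277 − (-6) = 283
Change in R: 283 − 249 = 34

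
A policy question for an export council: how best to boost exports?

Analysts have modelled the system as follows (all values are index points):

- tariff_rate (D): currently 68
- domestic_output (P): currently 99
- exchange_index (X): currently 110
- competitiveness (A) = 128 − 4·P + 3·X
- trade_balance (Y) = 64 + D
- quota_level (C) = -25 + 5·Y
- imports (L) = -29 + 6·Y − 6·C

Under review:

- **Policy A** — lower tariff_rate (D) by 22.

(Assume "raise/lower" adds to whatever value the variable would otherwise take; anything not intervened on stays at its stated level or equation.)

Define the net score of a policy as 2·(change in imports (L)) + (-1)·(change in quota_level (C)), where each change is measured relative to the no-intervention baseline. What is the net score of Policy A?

Baseline:
  D = 68
  Y = 64 + 68 = 132
  C = -25 + 5·132 = 635
  L = -29 + 6·132 − 6·635 = -3047
Policy A (D − 22):
  D = 68 − 22 = 46
  Y = 64 + 46 = 110
  C = -25 + 5·110 = 525
  L = -29 + 6·110 − 6·525 = -2519
ΔL = -2519 − (-3047) = 528; ΔC = 525 − 635 = -110
Score = 2·528 + (-1)·(-110) = 1166

1166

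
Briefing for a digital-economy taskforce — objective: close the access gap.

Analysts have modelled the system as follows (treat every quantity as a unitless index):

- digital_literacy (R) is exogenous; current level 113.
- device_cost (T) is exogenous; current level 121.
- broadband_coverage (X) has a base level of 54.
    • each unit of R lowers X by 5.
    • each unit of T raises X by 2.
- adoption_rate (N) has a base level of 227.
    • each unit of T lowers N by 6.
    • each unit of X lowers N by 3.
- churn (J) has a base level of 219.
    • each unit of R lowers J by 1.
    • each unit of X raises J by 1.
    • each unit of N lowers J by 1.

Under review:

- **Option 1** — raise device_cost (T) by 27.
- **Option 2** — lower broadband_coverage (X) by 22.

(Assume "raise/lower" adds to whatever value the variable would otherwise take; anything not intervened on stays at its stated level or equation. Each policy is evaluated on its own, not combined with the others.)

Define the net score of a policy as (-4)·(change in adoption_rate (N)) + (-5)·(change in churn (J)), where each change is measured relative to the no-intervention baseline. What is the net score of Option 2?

Baseline:
  R = 113
  T = 121
  X = 54 − 5·113 + 2·121 = -269
  N = 227 − 6·121 − 3·(-269) = 308
  J = 219 − 113 + (-269) − 308 = -471
Option 2 (X − 22):
  R = 113
  T = 121
  X = 54 − 5·113 + 2·121 (−22 from intervention) = -291
  N = 227 − 6·121 − 3·(-291) = 374
  J = 219 − 113 + (-291) − 374 = -559
ΔN = 374 − 308 = 66; ΔJ = -559 − (-471) = -88
Score = (-4)·66 + (-5)·(-88) = 176

176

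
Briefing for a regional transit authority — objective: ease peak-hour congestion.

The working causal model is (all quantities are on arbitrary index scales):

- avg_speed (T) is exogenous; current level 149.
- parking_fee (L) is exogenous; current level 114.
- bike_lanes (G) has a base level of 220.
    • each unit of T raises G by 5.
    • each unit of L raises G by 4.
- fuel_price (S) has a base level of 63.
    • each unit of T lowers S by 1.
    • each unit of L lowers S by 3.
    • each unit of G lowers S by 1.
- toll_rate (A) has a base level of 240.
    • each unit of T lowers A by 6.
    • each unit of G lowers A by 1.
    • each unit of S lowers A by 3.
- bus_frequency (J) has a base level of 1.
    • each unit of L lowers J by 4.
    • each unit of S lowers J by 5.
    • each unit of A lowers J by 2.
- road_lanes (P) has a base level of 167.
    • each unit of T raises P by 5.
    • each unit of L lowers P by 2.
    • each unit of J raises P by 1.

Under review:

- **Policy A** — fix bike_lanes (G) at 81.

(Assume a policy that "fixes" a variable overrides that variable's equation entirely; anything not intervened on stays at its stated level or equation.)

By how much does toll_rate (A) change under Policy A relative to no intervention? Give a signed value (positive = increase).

Baseline:
  T = 149
  L = 114
  G = 220 + 5·149 + 4·114 = 1421
  S = 63 − 149 − 3·114 − 1421 = -1849
  A = 240 − 6·149 − 1421 − 3·(-1849) = 3472
Policy A (G := 81):
  T = 149
  L = 114
  G = 81
  S = 63 − 149 − 3·114 − 81 = -509
  A = 240 − 6·149 − 81 − 3·(-509) = 792
Change in A: 792 − 3472 = -2680

-2680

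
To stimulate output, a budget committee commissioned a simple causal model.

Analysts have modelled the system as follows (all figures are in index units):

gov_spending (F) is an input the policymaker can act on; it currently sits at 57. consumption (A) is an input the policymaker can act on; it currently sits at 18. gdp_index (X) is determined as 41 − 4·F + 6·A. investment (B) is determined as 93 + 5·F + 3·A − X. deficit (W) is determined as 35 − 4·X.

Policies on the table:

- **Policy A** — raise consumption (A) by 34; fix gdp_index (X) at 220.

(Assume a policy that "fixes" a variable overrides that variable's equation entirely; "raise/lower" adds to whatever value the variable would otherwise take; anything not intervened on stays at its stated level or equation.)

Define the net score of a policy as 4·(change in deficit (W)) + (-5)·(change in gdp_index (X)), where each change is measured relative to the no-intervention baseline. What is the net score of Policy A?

Baseline:
  F = 57
  A = 18
  X = 41 − 4·57 + 6·18 = -79
  W = 35 − 4·(-79) = 351
Policy A (A + 34, X := 220):
  F = 57
  A = 18 + 34 = 52
  X = 220
  W = 35 − 4·220 = -845
ΔW = -845 − 351 = -1196; ΔX = 220 − (-79) = 299
Score = 4·(-1196) + (-5)·299 = -6279

-6279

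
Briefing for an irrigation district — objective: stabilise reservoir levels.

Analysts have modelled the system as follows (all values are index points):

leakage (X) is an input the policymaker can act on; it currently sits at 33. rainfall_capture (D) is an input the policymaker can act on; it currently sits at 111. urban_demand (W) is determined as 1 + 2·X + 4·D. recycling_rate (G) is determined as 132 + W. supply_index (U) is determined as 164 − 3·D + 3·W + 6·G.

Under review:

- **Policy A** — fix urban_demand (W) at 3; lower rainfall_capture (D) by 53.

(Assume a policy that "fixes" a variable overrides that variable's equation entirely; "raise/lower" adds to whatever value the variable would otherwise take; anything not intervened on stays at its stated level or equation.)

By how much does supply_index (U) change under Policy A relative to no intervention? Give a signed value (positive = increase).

Baseline:
  X = 33
  D = 111
  W = 1 + 2·33 + 4·111 = 511
  G = 132 + 511 = 643
  U = 164 − 3·111 + 3·511 + 6·643 = 5222
Policy A (W := 3, D − 53):
  X = 33
  D = 111 − 53 = 58
  W = 3
  G = 132 + 3 = 135
  U = 164 − 3·58 + 3·3 + 6·135 = 809
Change in U: 809 − 5222 = -4413

-4413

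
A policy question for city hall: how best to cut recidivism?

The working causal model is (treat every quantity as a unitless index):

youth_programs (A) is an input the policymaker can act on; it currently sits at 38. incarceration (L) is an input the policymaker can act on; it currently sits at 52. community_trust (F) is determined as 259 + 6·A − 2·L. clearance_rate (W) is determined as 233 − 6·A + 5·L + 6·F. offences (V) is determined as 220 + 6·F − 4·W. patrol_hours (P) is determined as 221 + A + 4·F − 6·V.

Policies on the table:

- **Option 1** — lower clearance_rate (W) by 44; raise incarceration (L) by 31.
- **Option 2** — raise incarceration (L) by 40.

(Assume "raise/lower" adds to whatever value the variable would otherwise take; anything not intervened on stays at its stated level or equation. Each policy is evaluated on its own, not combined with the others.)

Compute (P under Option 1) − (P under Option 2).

-120

Option 1 (W − 44, L + 31):
  A = 38
  L = 52 + 31 = 83
  F = 259 + 6·38 − 2·83 = 321
  W = 233 − 6·38 + 5·83 + 6·321 (−44 from intervention) = 2302
  V = 220 + 6·321 − 4·2302 = -7062
  P = 221 + 38 + 4·321 − 6·(-7062) = 43915
Option 2 (L + 40):
  A = 38
  L = 52 + 40 = 92
  F = 259 + 6·38 − 2·92 = 303
  W = 233 − 6·38 + 5·92 + 6·303 = 2283
  V = 220 + 6·303 − 4·2283 = -7094
  P = 221 + 38 + 4·303 − 6·(-7094) = 44035
P: 43915 − 44035 = -120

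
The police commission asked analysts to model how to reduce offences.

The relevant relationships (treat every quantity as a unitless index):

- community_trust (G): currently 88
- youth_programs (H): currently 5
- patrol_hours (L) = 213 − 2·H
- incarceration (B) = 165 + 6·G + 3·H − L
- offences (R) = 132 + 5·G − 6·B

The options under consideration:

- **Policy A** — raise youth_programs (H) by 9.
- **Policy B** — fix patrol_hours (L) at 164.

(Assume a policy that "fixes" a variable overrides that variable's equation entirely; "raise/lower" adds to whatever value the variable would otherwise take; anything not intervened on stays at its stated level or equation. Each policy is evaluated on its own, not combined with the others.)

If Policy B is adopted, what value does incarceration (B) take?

Policy B (L := 164):
  G = 88
  H = 5
  L = 164
  B = 165 + 6·88 + 3·5 − 164 = 544

544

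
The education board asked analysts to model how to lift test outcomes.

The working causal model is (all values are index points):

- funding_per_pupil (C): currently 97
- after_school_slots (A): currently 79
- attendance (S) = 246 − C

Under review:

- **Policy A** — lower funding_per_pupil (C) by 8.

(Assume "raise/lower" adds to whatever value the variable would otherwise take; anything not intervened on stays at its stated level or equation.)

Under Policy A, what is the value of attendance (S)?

157

Policy A (C − 8):
  C = 97 − 8 = 89
  S = 246 − 89 = 157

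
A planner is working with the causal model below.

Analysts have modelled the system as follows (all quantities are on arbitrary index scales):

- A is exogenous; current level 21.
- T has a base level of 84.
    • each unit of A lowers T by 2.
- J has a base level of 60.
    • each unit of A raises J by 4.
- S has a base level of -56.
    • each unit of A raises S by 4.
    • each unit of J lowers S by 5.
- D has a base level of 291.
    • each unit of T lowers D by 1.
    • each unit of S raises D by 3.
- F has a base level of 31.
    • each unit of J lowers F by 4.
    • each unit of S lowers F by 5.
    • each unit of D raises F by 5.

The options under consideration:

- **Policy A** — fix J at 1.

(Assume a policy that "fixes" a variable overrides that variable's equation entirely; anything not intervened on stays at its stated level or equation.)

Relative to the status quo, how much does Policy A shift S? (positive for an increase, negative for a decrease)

715

Baseline:
  A = 21
  J = 60 + 4·21 = 144
  S = -56 + 4·21 − 5·144 = -692
Policy A (J := 1):
  A = 21
  J = 1
  S = -56 + 4·21 − 5·1 = 23
Change in S: 23 − (-692) = 715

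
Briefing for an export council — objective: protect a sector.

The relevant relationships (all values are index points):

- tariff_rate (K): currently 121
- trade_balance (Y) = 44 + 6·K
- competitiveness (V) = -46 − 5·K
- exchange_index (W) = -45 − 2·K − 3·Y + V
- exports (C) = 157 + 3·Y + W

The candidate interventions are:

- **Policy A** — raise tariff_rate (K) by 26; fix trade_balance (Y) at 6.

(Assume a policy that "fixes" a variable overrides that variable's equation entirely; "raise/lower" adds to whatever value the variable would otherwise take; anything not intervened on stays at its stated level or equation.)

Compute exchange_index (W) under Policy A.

Policy A (K + 26, Y := 6):
  K = 121 + 26 = 147
  Y = 6
  V = -46 − 5·147 = -781
  W = -45 − 2·147 − 3·6 + (-781) = -1138

-1138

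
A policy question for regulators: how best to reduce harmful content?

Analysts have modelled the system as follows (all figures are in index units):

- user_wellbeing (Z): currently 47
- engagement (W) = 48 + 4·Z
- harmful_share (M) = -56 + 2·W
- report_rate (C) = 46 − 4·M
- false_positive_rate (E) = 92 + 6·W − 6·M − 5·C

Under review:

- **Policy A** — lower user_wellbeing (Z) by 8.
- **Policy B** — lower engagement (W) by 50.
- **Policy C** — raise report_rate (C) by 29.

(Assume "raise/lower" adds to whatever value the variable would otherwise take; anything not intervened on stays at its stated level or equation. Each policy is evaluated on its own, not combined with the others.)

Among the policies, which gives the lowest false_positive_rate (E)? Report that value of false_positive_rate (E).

5402

Policy A (Z − 8):
  Z = 47 − 8 = 39
  W = 48 + 4·39 = 204
  M = -56 + 2·204 = 352
  C = 46 − 4·352 = -1362
  E = 92 + 6·204 − 6·352 − 5·(-1362) = 6014
Policy B (W − 50):
  Z = 47
  W = 48 + 4·47 (−50 from intervention) = 186
  M = -56 + 2·186 = 316
  C = 46 − 4·316 = -1218
  E = 92 + 6·186 − 6·316 − 5·(-1218) = 5402
Policy C (C + 29):
  Z = 47
  W = 48 + 4·47 = 236
  M = -56 + 2·236 = 416
  C = 46 − 4·416 (+29 from intervention) = -1589
  E = 92 + 6·236 − 6·416 − 5·(-1589) = 6957
Comparing — Policy A: E=6014, Policy B: E=5402, Policy C: E=6957. Lowest is 5402 (Policy B).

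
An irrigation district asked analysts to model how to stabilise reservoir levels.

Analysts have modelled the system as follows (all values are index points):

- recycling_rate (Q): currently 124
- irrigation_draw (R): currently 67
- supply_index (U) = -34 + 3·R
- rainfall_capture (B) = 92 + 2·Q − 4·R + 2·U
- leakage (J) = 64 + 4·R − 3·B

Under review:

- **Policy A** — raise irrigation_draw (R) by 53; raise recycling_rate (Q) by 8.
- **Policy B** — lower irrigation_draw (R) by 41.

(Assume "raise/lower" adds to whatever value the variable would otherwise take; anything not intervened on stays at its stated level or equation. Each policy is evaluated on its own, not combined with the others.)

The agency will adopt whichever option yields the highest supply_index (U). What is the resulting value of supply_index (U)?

326

Policy A (R + 53, Q + 8):
  R = 67 + 53 = 120
  U = -34 + 3·120 = 326
Policy B (R − 41):
  R = 67 − 41 = 26
  U = -34 + 3·26 = 44
Comparing — Policy A: U=326, Policy B: U=44. Highest is 326 (Policy A).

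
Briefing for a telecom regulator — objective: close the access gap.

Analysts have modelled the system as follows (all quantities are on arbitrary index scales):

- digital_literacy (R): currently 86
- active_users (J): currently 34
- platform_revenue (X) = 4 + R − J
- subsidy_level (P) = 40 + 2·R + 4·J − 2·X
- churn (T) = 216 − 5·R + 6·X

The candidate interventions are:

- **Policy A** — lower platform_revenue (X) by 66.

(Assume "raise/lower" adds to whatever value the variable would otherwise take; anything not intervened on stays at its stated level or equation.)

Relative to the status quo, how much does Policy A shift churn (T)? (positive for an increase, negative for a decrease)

-396

Baseline:
  R = 86
  J = 34
  X = 4 + 86 − 34 = 56
  T = 216 − 5·86 + 6·56 = 122
Policy A (X − 66):
  R = 86
  J = 34
  X = 4 + 86 − 34 (−66 from intervention) = -10
  T = 216 − 5·86 + 6·(-10) = -274
Change in T: -274 − 122 = -396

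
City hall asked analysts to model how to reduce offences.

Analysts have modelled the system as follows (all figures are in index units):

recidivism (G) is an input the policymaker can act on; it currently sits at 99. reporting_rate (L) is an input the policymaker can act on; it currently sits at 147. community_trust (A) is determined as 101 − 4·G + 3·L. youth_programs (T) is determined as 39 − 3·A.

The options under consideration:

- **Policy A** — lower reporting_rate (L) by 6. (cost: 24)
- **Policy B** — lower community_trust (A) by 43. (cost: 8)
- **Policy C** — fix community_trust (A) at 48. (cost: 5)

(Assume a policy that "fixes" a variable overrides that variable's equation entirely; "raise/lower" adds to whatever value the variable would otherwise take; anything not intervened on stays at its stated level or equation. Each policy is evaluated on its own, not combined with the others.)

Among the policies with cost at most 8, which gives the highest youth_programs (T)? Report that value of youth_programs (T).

Policy B (A − 43):
  G = 99
  L = 147
  A = 101 − 4·99 + 3·147 (−43 from intervention) = 103
  T = 39 − 3·103 = -270
Policy C (A := 48):
  G = 99
  L = 147
  A = 48
  T = 39 − 3·48 = -105
Comparing — Policy B: T=-270, Policy C: T=-105. Highest is -105 (Policy C).

-105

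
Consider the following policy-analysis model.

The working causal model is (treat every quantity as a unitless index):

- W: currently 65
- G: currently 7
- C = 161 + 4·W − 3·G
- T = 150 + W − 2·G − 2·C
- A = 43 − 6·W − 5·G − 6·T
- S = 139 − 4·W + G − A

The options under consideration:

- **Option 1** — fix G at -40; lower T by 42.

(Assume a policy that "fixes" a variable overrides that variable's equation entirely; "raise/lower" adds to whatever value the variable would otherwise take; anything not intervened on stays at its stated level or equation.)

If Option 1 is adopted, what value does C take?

Option 1 (G := -40, T − 42):
  W = 65
  G = -40
  C = 161 + 4·65 − 3·(-40) = 541

541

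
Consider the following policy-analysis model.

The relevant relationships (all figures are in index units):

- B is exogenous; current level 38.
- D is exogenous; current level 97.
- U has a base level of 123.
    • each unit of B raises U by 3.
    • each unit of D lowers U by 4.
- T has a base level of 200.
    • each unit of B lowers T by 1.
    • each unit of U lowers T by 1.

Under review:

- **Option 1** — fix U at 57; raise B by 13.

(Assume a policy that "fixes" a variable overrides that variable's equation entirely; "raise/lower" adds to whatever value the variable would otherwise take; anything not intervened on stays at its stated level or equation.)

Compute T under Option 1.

92

Option 1 (U := 57, B + 13):
  B = 38 + 13 = 51
  D = 97
  U = 57
  T = 200 − 51 − 57 = 92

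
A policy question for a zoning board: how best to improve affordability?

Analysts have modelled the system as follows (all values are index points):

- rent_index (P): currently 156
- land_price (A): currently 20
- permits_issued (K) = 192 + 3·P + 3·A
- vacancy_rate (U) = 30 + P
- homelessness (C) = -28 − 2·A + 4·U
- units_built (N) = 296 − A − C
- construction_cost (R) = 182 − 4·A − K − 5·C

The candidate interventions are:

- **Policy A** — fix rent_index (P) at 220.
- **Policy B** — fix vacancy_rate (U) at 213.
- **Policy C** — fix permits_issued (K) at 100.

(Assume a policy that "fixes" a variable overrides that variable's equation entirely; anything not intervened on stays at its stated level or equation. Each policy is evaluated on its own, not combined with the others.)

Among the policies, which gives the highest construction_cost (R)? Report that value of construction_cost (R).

Policy A (P := 220):
  P = 220
  A = 20
  K = 192 + 3·220 + 3·20 = 912
  U = 30 + 220 = 250
  C = -28 − 2·20 + 4·250 = 932
  R = 182 − 4·20 − 912 − 5·932 = -5470
Policy B (U := 213):
  P = 156
  A = 20
  K = 192 + 3·156 + 3·20 = 720
  U = 213
  C = -28 − 2·20 + 4·213 = 784
  R = 182 − 4·20 − 720 − 5·784 = -4538
Policy C (K := 100):
  P = 156
  A = 20
  K = 100
  U = 30 + 156 = 186
  C = -28 − 2·20 + 4·186 = 676
  R = 182 − 4·20 − 100 − 5·676 = -3378
Comparing — Policy A: R=-5470, Policy B: R=-4538, Policy C: R=-3378. Highest is -3378 (Policy C).

-3378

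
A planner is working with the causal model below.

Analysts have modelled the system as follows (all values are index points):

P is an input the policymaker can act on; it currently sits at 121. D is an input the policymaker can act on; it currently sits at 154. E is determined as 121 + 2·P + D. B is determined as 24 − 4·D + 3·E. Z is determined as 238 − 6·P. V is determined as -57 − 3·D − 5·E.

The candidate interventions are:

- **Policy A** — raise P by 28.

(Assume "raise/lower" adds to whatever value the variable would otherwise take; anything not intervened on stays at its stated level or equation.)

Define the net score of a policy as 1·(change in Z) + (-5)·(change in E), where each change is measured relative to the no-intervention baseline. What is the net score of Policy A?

-448

Baseline:
  P = 121
  D = 154
  E = 121 + 2·121 + 154 = 517
  Z = 238 − 6·121 = -488
Policy A (P + 28):
  P = 121 + 28 = 149
  D = 154
  E = 121 + 2·149 + 154 = 573
  Z = 238 − 6·149 = -656
ΔZ = -656 − (-488) = -168; ΔE = 573 − 517 = 56
Score = 1·(-168) + (-5)·56 = -448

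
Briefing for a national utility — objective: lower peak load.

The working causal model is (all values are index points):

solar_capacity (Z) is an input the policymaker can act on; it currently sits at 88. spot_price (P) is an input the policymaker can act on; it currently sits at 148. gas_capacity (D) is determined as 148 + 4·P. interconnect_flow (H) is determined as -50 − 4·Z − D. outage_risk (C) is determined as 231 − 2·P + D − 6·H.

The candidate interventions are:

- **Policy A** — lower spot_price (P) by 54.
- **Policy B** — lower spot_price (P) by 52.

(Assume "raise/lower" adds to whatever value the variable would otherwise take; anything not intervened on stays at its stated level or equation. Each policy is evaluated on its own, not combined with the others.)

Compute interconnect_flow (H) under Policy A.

Policy A (P − 54):
  Z = 88
  P = 148 − 54 = 94
  D = 148 + 4·94 = 524
  H = -50 − 4·88 − 524 = -926

-926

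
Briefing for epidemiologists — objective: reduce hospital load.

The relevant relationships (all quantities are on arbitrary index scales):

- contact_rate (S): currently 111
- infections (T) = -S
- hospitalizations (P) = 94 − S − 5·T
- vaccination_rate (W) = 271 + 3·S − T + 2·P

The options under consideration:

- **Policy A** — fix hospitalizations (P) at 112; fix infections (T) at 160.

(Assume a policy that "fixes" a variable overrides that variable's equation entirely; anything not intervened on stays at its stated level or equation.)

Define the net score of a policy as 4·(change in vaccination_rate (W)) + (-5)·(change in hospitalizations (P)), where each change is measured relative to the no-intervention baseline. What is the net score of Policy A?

Baseline:
  S = 111
  T = 0 − 111 = -111
  P = 94 − 111 − 5·(-111) = 538
  W = 271 + 3·111 − (-111) + 2·538 = 1791
Policy A (P := 112, T := 160):
  S = 111
  T = 160
  P = 112
  W = 271 + 3·111 − 160 + 2·112 = 668
ΔW = 668 − 1791 = -1123; ΔP = 112 − 538 = -426
Score = 4·(-1123) + (-5)·(-426) = -2362

-2362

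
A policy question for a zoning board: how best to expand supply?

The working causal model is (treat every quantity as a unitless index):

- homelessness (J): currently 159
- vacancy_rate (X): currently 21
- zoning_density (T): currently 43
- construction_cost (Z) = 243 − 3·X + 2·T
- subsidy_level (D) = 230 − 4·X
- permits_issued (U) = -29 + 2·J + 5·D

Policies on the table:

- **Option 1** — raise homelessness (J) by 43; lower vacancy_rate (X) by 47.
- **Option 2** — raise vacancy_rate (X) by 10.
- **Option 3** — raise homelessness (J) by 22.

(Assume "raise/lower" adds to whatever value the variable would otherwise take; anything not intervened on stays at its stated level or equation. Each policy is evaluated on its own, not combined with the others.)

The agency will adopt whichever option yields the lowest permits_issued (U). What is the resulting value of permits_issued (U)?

819

Option 1 (J + 43, X − 47):
  J = 159 + 43 = 202
  X = 21 − 47 = -26
  D = 230 − 4·(-26) = 334
  U = -29 + 2·202 + 5·334 = 2045
Option 2 (X + 10):
  J = 159
  X = 21 + 10 = 31
  D = 230 − 4·31 = 106
  U = -29 + 2·159 + 5·106 = 819
Option 3 (J + 22):
  J = 159 + 22 = 181
  X = 21
  D = 230 − 4·21 = 146
  U = -29 + 2·181 + 5·146 = 1063
Comparing — Option 1: U=2045, Option 2: U=819, Option 3: U=1063. Lowest is 819 (Option 2).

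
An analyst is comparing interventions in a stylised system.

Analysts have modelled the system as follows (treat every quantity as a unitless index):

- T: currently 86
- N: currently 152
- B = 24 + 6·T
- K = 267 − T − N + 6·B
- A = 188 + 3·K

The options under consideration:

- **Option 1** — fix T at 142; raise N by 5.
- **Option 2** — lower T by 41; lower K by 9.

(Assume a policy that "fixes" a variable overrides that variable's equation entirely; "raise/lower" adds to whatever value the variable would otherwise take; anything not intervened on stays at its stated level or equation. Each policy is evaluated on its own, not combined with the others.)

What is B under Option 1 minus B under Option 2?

582

Option 1 (T := 142, N + 5):
  T = 142
  B = 24 + 6·142 = 876
Option 2 (T − 41, K − 9):
  T = 86 − 41 = 45
  B = 24 + 6·45 = 294
B: 876 − 294 = 582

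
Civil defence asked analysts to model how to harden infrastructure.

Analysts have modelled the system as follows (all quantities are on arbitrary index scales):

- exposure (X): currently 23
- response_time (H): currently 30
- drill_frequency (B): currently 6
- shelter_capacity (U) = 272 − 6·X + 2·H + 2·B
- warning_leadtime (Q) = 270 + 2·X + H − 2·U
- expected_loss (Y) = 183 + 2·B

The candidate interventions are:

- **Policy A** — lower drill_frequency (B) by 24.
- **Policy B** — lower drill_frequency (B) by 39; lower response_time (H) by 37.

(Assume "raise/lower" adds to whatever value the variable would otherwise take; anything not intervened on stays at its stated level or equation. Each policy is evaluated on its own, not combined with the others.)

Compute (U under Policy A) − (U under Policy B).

Policy A (B − 24):
  X = 23
  H = 30
  B = 6 − 24 = -18
  U = 272 − 6·23 + 2·30 + 2·(-18) = 158
Policy B (B − 39, H − 37):
  X = 23
  H = 30 − 37 = -7
  B = 6 − 39 = -33
  U = 272 − 6·23 + 2·(-7) + 2·(-33) = 54
U: 158 − 54 = 104

104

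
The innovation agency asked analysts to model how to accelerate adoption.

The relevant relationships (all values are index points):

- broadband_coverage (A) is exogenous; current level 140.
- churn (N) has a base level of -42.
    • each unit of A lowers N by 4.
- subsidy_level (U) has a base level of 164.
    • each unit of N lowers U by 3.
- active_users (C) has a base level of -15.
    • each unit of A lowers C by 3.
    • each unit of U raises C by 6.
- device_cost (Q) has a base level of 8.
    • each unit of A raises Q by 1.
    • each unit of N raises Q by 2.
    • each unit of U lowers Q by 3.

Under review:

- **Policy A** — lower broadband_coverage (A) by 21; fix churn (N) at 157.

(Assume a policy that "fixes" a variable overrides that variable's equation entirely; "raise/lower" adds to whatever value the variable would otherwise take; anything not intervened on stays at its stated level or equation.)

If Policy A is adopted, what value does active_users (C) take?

Policy A (A − 21, N := 157):
  A = 140 − 21 = 119
  N = 157
  U = 164 − 3·157 = -307
  C = -15 − 3·119 + 6·(-307) = -2214

-2214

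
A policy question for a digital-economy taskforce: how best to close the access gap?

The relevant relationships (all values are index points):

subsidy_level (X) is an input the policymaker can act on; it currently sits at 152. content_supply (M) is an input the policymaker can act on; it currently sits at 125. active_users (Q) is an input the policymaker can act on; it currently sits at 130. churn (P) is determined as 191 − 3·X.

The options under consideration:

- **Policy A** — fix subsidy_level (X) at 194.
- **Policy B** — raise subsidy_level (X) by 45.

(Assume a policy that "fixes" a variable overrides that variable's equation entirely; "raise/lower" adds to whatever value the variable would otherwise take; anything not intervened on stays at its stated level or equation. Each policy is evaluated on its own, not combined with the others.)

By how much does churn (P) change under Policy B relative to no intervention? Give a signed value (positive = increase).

Baseline:
  X = 152
  P = 191 − 3·152 = -265
Policy B (X + 45):
  X = 152 + 45 = 197
  P = 191 − 3·197 = -400
Change in P: -400 − (-265) = -135

-135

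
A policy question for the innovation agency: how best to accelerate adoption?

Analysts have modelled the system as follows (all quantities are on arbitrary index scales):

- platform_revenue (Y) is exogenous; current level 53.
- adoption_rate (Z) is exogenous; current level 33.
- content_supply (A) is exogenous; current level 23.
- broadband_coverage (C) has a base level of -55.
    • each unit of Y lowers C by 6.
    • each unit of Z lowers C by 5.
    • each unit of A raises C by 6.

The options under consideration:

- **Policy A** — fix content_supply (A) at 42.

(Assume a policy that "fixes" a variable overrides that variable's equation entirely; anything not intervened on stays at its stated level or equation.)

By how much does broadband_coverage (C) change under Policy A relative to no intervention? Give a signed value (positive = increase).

Baseline:
  Y = 53
  Z = 33
  A = 23
  C = -55 − 6·53 − 5·33 + 6·23 = -400
Policy A (A := 42):
  Y = 53
  Z = 33
  A = 42
  C = -55 − 6·53 − 5·33 + 6·42 = -286
Change in C: -286 − (-400) = 114

114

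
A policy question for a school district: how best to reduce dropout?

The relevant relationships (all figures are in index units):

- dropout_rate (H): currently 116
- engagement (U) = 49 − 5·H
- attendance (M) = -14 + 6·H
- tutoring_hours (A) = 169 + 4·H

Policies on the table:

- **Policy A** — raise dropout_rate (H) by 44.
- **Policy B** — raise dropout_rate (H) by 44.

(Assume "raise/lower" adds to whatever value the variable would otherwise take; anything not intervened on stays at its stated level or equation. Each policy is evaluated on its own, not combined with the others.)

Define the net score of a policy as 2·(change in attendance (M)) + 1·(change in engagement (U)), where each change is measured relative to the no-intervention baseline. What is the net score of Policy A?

308

Baseline:
  H = 116
  U = 49 − 5·116 = -531
  M = -14 + 6·116 = 682
Policy A (H + 44):
  H = 116 + 44 = 160
  U = 49 − 5·160 = -751
  M = -14 + 6·160 = 946
ΔM = 946 − 682 = 264; ΔU = -751 − (-531) = -220
Score = 2·264 + 1·(-220) = 308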